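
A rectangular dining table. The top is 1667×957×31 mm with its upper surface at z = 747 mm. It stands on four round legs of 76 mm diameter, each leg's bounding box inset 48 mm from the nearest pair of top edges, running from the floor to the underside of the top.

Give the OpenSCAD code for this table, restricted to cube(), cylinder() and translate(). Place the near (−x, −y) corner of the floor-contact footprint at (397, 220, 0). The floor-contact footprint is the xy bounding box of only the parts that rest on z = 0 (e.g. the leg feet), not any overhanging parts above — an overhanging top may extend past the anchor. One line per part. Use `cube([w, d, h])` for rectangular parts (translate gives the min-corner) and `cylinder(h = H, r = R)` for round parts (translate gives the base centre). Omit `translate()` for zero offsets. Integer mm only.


// leg_h = 747 - 31 = 716
translate([349, 172, 716]) cube([1667, 957, 31]);
translate([435, 258, 0]) cylinder(h = 716, r = 38);
translate([1930, 258, 0]) cylinder(h = 716, r = 38);
translate([435, 1043, 0]) cylinder(h = 716, r = 38);
translate([1930, 1043, 0]) cylinder(h = 716, r = 38);


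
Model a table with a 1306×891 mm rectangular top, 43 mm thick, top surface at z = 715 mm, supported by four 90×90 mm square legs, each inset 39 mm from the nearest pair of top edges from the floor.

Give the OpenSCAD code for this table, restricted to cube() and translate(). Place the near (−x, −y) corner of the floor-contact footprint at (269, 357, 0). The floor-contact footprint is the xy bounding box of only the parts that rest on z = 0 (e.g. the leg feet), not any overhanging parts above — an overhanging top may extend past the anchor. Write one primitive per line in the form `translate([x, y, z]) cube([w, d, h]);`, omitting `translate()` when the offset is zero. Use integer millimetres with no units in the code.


translate([230, 318, 672]) cube([1306, 891, 43]);
translate([269, 357, 0]) cube([90, 90, 672]);
translate([1407, 357, 0]) cube([90, 90, 672]);
translate([269, 1080, 0]) cube([90, 90, 672]);
translate([1407, 1080, 0]) cube([90, 90, 672]);


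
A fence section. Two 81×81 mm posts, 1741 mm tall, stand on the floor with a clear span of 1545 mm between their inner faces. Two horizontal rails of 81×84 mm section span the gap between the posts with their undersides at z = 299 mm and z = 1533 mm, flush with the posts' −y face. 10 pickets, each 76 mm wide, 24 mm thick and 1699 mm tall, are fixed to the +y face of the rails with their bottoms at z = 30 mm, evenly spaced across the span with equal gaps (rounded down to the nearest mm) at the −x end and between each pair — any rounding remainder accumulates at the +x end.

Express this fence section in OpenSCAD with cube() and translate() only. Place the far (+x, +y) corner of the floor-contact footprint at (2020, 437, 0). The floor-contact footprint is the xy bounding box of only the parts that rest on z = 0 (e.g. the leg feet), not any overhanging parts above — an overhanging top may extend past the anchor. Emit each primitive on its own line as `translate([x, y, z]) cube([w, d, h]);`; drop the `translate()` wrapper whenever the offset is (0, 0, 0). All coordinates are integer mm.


translate([313, 356, 0]) cube([81, 81, 1741]);
translate([1939, 356, 0]) cube([81, 81, 1741]);
translate([394, 356, 299]) cube([1545, 81, 84]);
translate([394, 356, 1533]) cube([1545, 81, 84]);
translate([465, 437, 30]) cube([76, 24, 1699]);
translate([612, 437, 30]) cube([76, 24, 1699]);
translate([759, 437, 30]) cube([76, 24, 1699]);
translate([906, 437, 30]) cube([76, 24, 1699]);
translate([1053, 437, 30]) cube([76, 24, 1699]);
translate([1200, 437, 30]) cube([76, 24, 1699]);
translate([1347, 437, 30]) cube([76, 24, 1699]);
translate([1494, 437, 30]) cube([76, 24, 1699]);
translate([1641, 437, 30]) cube([76, 24, 1699]);
translate([1788, 437, 30]) cube([76, 24, 1699]);


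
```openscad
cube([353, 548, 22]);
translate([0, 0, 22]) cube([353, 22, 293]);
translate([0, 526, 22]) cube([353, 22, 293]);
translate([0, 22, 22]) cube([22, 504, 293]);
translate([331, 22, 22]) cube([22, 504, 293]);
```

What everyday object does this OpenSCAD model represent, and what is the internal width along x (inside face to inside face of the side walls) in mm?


An open box. The internal width is 309 mm.

A 353×548 base slab with four walls standing on it — an open box. The base is 353 mm wide and the walls are 22 mm thick, so the internal width is 353 − 2 × 22 = 309 mm.


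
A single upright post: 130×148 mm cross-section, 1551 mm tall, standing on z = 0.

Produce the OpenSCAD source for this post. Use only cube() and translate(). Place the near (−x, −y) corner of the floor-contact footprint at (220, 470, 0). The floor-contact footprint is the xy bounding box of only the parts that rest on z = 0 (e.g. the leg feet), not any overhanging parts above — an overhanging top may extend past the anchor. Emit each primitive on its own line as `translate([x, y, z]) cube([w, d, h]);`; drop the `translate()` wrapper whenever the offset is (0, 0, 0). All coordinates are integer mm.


translate([220, 470, 0]) cube([130, 148, 1551]);


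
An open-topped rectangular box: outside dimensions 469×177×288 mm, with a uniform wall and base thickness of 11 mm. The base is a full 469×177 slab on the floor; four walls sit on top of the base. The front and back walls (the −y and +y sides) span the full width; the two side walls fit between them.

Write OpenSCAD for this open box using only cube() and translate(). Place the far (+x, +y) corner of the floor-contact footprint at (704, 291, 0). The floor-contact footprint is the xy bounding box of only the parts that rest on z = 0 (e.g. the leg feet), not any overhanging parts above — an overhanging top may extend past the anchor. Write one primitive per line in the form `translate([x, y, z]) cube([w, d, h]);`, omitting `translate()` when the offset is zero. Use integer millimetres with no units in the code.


translate([235, 114, 0]) cube([469, 177, 11]);
translate([235, 114, 11]) cube([469, 11, 277]);
translate([235, 280, 11]) cube([469, 11, 277]);
translate([235, 125, 11]) cube([11, 155, 277]);
translate([693, 125, 11]) cube([11, 155, 277]);


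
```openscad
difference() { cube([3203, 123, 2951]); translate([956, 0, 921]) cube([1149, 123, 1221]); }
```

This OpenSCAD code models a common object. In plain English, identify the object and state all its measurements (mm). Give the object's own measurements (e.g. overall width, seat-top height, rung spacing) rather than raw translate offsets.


A wall 3203 mm long (x), 123 mm thick (y), 2951 mm tall, with a rectangular window opening cut through it. The opening is 1149 mm wide and 1221 mm tall; its sill is at z = 921 mm and its near (−x) edge is 956 mm from the wall's −x end. The opening passes through the full wall thickness.


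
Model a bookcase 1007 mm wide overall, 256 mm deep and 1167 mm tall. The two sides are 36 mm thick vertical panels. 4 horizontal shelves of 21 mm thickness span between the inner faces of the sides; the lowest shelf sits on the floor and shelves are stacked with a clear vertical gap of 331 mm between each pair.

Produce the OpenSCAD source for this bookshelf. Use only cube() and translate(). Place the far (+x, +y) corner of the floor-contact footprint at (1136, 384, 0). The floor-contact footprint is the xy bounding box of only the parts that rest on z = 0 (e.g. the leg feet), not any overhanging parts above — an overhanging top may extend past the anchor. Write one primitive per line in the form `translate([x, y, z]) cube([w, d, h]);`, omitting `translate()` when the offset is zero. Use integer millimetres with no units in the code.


translate([129, 128, 0]) cube([36, 256, 1167]);
translate([1100, 128, 0]) cube([36, 256, 1167]);
translate([165, 128, 0]) cube([935, 256, 21]);
translate([165, 128, 352]) cube([935, 256, 21]);
translate([165, 128, 704]) cube([935, 256, 21]);
translate([165, 128, 1056]) cube([935, 256, 21]);


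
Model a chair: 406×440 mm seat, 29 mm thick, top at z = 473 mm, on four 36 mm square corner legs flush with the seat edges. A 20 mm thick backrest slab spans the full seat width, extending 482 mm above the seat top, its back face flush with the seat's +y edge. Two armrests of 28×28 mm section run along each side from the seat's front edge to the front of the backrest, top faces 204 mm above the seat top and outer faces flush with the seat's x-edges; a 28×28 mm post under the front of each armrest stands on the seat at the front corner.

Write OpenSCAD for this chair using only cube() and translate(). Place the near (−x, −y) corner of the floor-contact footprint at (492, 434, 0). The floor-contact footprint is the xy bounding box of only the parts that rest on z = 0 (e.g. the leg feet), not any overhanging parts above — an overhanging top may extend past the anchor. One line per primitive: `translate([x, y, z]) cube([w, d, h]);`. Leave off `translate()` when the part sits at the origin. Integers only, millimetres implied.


translate([492, 434, 444]) cube([406, 440, 29]);
translate([492, 434, 0]) cube([36, 36, 444]);
translate([862, 434, 0]) cube([36, 36, 444]);
translate([492, 838, 0]) cube([36, 36, 444]);
translate([862, 838, 0]) cube([36, 36, 444]);
translate([492, 854, 473]) cube([406, 20, 482]);
translate([492, 434, 649]) cube([28, 420, 28]);
translate([870, 434, 649]) cube([28, 420, 28]);
translate([492, 434, 473]) cube([28, 28, 176]);
translate([870, 434, 473]) cube([28, 28, 176]);


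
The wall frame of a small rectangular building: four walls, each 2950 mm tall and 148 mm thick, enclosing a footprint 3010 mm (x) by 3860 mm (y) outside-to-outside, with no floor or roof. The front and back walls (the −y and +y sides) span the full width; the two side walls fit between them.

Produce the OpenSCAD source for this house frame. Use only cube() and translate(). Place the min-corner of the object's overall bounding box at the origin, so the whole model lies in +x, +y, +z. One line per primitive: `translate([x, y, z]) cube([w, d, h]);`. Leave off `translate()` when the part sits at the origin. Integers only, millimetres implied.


cube([3010, 148, 2950]);
translate([0, 3712, 0]) cube([3010, 148, 2950]);
translate([0, 148, 0]) cube([148, 3564, 2950]);
translate([2862, 148, 0]) cube([148, 3564, 2950]);


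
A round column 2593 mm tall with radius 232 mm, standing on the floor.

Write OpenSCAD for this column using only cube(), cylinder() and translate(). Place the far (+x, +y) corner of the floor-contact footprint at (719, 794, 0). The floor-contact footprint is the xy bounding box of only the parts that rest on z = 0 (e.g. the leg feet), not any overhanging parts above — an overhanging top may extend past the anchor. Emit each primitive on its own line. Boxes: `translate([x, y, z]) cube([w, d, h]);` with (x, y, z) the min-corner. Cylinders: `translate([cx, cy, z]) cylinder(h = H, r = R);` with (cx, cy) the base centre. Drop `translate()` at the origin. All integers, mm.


translate([487, 562, 0]) cylinder(h = 2593, r = 232);


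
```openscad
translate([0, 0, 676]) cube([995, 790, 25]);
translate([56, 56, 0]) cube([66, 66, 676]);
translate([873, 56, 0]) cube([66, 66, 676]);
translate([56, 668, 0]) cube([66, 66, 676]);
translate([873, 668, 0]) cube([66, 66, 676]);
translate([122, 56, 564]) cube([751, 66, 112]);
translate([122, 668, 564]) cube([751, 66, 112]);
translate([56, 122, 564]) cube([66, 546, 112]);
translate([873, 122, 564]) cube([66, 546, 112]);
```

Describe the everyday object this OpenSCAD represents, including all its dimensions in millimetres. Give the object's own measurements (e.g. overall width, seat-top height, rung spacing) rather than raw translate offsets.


A rectangular dining table. The top is 995×790×25 mm with its upper surface at z = 701 mm. It stands on four 66×66 mm square legs, each inset 56 mm from the nearest pair of top edges, running from the floor to the underside of the top. Four apron rails, 66 mm thick and 112 mm tall, run between adjacent legs with their top edges flush with the underside of the top and their outer faces flush with the legs' outer faces.


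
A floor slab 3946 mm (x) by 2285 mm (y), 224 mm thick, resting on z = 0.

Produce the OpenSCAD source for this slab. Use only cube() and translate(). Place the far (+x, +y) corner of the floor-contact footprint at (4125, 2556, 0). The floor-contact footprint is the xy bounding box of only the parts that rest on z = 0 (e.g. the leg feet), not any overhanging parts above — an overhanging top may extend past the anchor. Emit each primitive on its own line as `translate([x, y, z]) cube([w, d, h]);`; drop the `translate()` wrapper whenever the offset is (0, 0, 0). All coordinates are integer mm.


translate([179, 271, 0]) cube([3946, 2285, 224]);


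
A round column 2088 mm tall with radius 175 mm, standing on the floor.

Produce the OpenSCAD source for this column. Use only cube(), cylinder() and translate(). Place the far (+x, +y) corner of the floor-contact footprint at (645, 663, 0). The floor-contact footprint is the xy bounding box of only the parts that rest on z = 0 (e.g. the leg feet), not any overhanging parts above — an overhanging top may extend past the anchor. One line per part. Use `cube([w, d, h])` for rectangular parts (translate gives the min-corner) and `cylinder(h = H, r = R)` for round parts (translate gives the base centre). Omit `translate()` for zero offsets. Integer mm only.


translate([470, 488, 0]) cylinder(h = 2088, r = 175);


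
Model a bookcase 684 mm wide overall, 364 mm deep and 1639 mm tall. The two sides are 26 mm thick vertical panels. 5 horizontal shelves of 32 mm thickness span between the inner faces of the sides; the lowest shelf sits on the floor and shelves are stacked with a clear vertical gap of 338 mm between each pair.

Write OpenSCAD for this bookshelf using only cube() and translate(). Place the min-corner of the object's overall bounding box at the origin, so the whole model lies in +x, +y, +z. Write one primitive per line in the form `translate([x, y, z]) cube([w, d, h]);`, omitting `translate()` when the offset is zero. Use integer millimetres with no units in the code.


cube([26, 364, 1639]);
translate([658, 0, 0]) cube([26, 364, 1639]);
translate([26, 0, 0]) cube([632, 364, 32]);
translate([26, 0, 370]) cube([632, 364, 32]);
translate([26, 0, 740]) cube([632, 364, 32]);
translate([26, 0, 1110]) cube([632, 364, 32]);
translate([26, 0, 1480]) cube([632, 364, 32]);


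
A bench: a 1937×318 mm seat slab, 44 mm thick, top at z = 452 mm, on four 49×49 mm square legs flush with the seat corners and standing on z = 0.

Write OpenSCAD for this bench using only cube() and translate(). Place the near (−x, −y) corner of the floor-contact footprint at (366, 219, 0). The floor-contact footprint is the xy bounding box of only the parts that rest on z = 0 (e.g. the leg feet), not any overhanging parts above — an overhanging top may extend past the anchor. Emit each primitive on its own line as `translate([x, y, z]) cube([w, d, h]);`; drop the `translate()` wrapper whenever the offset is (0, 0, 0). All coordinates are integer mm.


translate([366, 219, 408]) cube([1937, 318, 44]);
translate([366, 219, 0]) cube([49, 49, 408]);
translate([366, 488, 0]) cube([49, 49, 408]);
translate([2254, 219, 0]) cube([49, 49, 408]);
translate([2254, 488, 0]) cube([49, 49, 408]);


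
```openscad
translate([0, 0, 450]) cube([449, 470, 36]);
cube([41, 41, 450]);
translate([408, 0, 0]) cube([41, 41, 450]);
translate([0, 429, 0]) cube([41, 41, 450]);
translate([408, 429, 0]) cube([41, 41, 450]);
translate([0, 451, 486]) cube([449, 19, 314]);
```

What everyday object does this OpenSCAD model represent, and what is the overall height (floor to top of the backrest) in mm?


A chair. The overall height is 800 mm.

A slab on four corner posts with a tall panel at the back — a chair. The seat slab sits at z = 450 with thickness 36, and the 314 mm backrest starts at the seat top, so the overall height is 450 + 36 + 314 = 800 mm.


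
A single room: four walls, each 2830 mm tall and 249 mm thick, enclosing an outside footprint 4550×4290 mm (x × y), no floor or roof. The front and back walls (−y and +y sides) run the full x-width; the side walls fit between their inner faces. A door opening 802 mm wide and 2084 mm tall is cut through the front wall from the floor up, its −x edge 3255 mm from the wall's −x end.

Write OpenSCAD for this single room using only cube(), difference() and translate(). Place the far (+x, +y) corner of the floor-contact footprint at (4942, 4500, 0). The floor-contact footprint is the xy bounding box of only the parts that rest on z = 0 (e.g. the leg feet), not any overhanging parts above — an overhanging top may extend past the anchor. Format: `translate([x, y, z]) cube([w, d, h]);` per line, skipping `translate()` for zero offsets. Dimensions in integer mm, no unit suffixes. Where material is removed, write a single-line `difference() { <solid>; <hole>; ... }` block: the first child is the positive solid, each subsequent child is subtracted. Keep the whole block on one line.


difference() { translate([392, 210, 0]) cube([4550, 249, 2830]); translate([3647, 210, 0]) cube([802, 249, 2084]); }
translate([392, 4251, 0]) cube([4550, 249, 2830]);
translate([392, 459, 0]) cube([249, 3792, 2830]);
translate([4693, 459, 0]) cube([249, 3792, 2830]);


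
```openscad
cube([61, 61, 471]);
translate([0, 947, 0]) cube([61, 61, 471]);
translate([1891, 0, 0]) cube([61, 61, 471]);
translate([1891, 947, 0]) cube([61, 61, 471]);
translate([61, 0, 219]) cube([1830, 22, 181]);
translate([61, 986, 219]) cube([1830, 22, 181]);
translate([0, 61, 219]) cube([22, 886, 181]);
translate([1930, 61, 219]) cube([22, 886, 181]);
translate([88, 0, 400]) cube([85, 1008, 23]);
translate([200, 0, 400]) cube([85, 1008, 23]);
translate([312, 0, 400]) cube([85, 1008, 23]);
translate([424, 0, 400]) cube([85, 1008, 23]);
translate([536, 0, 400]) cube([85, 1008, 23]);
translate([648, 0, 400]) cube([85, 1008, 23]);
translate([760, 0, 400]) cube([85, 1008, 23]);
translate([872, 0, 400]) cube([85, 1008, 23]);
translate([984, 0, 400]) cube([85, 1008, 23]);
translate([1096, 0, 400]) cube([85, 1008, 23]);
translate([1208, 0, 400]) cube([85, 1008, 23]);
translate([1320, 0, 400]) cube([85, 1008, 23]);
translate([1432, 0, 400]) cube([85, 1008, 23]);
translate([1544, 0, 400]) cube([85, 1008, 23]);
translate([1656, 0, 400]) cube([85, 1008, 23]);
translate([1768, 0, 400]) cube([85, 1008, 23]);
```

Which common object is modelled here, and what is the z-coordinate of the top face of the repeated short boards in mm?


A bed frame. The slat-top height is 423 mm.

Four posts, four rails, and a row of slats — a bed frame. Slats sit on the rails at z = 219 + 181 = 400; with slat thickness 23, the top is 423 mm.


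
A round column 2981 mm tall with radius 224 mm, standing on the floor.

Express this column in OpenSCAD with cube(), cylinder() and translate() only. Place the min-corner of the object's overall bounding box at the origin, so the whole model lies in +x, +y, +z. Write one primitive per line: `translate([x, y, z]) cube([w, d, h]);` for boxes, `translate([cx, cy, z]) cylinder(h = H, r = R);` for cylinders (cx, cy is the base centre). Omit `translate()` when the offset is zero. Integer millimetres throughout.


translate([224, 224, 0]) cylinder(h = 2981, r = 224);


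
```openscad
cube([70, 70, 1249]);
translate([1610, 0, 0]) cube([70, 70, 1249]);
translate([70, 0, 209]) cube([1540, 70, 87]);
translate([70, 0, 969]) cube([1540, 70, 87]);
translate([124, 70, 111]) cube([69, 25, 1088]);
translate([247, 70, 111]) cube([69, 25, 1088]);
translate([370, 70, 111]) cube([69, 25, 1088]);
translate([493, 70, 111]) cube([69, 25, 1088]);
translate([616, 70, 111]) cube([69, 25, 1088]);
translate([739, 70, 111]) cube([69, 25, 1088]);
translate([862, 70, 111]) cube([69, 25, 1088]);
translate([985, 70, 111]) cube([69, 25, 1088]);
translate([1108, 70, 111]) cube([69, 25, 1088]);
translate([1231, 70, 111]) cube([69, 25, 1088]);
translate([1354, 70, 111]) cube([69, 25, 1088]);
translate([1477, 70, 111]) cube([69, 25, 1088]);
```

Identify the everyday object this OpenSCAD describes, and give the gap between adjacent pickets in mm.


A fence section. The picket gap is 54 mm.

Two posts, two rails, 12 pickets — a fence section. Span 1540 mm holds 12 pickets of 69 mm with 13 equal gaps: ⌊(1540 − 12·69) / 13⌋ = 54 mm.


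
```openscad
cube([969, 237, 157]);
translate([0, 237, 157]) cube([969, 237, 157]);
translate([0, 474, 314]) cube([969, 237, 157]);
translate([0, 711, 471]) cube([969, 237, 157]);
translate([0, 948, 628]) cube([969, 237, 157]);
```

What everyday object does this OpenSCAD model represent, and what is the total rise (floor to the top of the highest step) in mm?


A staircase. The total rise is 785 mm.

5 identical blocks, each offset up and back from the previous — a staircase. Each step is 157 mm tall and there are 5 of them, so the total rise is 5 × 157 = 785 mm.


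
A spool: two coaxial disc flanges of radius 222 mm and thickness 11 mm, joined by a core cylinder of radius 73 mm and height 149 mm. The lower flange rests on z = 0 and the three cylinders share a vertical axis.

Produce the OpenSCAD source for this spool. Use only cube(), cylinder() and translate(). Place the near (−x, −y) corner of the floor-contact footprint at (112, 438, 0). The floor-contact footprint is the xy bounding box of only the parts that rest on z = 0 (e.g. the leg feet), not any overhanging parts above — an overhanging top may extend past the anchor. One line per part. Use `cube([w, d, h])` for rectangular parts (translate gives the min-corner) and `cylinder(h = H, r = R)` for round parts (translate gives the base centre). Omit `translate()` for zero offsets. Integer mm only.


translate([334, 660, 0]) cylinder(h = 11, r = 222);
translate([334, 660, 11]) cylinder(h = 149, r = 73);
translate([334, 660, 160]) cylinder(h = 11, r = 222);


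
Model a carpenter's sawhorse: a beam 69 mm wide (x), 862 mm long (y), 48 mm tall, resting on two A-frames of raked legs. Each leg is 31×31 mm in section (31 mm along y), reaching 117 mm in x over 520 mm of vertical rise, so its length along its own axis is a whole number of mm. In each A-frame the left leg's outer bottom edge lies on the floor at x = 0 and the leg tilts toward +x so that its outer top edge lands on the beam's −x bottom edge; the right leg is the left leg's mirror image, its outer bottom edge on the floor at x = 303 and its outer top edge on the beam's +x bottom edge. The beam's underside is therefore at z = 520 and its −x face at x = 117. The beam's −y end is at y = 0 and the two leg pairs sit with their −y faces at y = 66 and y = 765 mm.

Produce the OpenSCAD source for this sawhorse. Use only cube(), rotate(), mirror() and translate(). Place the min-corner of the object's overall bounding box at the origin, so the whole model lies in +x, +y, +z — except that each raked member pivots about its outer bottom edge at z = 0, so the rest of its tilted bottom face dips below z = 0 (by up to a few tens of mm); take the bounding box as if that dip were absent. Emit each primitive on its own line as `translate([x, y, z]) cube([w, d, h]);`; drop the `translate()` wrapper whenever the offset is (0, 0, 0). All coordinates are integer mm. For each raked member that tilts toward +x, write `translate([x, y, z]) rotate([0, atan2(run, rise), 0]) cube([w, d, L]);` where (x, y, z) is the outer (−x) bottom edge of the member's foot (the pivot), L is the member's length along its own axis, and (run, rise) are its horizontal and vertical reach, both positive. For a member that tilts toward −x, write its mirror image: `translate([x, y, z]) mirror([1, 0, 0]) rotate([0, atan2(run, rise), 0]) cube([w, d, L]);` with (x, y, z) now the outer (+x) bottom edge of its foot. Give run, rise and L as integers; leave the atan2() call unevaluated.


translate([117, 0, 520]) cube([69, 862, 48]);
translate([0, 66, 0]) rotate([0, atan2(117, 520), 0]) cube([31, 31, 533]);
translate([303, 66, 0]) mirror([1, 0, 0]) rotate([0, atan2(117, 520), 0]) cube([31, 31, 533]);
translate([0, 765, 0]) rotate([0, atan2(117, 520), 0]) cube([31, 31, 533]);
translate([303, 765, 0]) mirror([1, 0, 0]) rotate([0, atan2(117, 520), 0]) cube([31, 31, 533]);


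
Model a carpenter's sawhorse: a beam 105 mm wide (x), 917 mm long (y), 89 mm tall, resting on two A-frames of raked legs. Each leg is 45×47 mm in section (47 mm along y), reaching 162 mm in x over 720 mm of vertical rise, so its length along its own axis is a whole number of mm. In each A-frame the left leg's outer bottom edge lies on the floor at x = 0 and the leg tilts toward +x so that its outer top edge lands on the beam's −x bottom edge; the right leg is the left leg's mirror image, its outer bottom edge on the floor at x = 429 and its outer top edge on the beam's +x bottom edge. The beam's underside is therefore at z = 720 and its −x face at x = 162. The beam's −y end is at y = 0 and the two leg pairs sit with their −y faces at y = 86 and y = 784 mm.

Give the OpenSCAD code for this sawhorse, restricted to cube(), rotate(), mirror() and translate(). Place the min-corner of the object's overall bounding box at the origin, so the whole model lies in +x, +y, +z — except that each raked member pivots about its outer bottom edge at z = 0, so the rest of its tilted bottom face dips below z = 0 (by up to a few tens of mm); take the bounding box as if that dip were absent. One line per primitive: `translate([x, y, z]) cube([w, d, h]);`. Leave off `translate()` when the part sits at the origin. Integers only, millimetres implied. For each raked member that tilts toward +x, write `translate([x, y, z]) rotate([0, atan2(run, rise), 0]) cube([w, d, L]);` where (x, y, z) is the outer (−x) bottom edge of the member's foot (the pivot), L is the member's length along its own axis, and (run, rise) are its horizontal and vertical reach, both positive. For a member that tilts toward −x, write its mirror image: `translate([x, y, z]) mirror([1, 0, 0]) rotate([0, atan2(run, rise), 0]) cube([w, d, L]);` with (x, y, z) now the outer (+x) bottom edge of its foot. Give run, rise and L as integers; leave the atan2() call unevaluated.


translate([162, 0, 720]) cube([105, 917, 89]);
translate([0, 86, 0]) rotate([0, atan2(162, 720), 0]) cube([45, 47, 738]);
translate([429, 86, 0]) mirror([1, 0, 0]) rotate([0, atan2(162, 720), 0]) cube([45, 47, 738]);
translate([0, 784, 0]) rotate([0, atan2(162, 720), 0]) cube([45, 47, 738]);
translate([429, 784, 0]) mirror([1, 0, 0]) rotate([0, atan2(162, 720), 0]) cube([45, 47, 738]);


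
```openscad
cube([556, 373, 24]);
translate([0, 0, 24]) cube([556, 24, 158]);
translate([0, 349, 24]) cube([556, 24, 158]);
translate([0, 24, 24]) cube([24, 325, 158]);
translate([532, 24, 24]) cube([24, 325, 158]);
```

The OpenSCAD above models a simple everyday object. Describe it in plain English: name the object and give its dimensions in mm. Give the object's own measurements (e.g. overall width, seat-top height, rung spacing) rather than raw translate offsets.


An open-topped rectangular box: outside dimensions 556×373×182 mm, with a uniform wall and base thickness of 24 mm. The base is a full 556×373 slab on the floor; four walls sit on top of the base. The front and back walls (the −y and +y sides) span the full width; the two side walls fit between them.


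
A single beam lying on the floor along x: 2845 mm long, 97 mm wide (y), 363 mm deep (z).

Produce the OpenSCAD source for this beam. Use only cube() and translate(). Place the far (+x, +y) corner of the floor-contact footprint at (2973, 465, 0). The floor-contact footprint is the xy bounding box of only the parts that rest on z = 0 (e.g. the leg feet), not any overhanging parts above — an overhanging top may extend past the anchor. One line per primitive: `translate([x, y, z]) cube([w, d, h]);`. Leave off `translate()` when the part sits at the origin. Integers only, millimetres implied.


translate([128, 368, 0]) cube([2845, 97, 363]);


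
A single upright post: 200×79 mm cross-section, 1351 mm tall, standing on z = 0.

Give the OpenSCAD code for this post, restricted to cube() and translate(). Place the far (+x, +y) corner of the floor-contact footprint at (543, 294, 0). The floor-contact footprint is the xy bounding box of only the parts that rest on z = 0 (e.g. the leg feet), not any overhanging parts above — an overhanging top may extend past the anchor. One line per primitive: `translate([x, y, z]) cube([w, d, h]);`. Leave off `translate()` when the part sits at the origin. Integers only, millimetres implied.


translate([343, 215, 0]) cube([200, 79, 1351]);


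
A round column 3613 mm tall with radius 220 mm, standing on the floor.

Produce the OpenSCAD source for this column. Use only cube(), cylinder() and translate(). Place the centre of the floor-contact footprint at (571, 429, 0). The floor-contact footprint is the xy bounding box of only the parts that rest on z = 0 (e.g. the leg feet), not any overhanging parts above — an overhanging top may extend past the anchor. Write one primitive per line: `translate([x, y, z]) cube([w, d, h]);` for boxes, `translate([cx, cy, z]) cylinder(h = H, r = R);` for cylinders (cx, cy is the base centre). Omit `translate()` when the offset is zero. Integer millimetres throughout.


translate([571, 429, 0]) cylinder(h = 3613, r = 220);


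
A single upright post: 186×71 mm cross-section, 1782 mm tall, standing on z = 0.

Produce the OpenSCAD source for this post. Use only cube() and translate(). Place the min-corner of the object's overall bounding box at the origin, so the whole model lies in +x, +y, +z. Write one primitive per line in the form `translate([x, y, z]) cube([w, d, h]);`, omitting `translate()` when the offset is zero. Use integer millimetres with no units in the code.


cube([186, 71, 1782]);


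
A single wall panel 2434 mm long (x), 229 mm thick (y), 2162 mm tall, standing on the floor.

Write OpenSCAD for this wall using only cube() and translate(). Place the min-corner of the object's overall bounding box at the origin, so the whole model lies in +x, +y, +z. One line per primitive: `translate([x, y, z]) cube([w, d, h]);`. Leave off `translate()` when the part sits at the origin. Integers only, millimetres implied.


cube([2434, 229, 2162]);


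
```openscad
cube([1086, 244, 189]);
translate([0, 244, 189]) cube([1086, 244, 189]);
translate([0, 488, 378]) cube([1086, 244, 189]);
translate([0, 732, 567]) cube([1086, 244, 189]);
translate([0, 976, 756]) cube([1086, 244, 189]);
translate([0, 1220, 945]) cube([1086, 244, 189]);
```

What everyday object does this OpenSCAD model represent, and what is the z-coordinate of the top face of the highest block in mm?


A staircase. The total rise is 1134 mm.

6 identical blocks, each offset up and back from the previous — a staircase. Each step is 189 mm tall and there are 6 of them, so the total rise is 6 × 189 = 1134 mm.


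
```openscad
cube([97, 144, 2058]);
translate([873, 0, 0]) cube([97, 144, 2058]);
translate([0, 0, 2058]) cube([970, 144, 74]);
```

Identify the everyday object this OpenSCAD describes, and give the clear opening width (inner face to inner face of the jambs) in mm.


A door frame. The clear opening width is 776 mm.

Two 2058 mm tall posts with a header on top — a door frame. The left jamb is 97 mm wide at x = 0; the right jamb starts at x = 873. The clear opening is 873 − 97 = 776 mm.


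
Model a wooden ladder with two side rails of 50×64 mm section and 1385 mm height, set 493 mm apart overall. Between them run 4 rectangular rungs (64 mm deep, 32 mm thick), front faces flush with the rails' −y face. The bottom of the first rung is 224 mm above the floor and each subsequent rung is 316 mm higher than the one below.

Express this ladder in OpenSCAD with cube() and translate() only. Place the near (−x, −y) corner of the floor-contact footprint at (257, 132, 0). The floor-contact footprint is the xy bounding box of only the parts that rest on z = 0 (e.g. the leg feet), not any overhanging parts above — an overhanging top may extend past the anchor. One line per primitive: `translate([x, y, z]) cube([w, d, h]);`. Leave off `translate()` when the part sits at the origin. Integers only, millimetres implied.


translate([257, 132, 0]) cube([50, 64, 1385]);
translate([700, 132, 0]) cube([50, 64, 1385]);
translate([307, 132, 224]) cube([393, 64, 32]);
translate([307, 132, 540]) cube([393, 64, 32]);
translate([307, 132, 856]) cube([393, 64, 32]);
translate([307, 132, 1172]) cube([393, 64, 32]);


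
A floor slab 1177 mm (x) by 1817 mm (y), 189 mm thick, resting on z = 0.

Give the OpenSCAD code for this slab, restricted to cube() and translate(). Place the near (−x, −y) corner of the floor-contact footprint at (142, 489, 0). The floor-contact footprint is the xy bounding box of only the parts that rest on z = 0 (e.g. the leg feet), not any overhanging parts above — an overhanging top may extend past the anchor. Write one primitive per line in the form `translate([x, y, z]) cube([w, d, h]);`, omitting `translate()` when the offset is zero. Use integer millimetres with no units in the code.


translate([142, 489, 0]) cube([1177, 1817, 189]);


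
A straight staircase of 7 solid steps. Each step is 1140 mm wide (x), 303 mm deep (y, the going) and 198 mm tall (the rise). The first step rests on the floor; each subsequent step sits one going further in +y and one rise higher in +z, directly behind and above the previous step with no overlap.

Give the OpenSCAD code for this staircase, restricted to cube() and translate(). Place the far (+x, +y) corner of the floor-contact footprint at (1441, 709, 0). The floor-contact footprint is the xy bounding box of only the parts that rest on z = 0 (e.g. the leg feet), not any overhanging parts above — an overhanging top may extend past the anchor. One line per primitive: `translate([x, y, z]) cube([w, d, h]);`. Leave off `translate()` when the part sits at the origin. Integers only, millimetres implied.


translate([301, 406, 0]) cube([1140, 303, 198]);
translate([301, 709, 198]) cube([1140, 303, 198]);
translate([301, 1012, 396]) cube([1140, 303, 198]);
translate([301, 1315, 594]) cube([1140, 303, 198]);
translate([301, 1618, 792]) cube([1140, 303, 198]);
translate([301, 1921, 990]) cube([1140, 303, 198]);
translate([301, 2224, 1188]) cube([1140, 303, 198]);


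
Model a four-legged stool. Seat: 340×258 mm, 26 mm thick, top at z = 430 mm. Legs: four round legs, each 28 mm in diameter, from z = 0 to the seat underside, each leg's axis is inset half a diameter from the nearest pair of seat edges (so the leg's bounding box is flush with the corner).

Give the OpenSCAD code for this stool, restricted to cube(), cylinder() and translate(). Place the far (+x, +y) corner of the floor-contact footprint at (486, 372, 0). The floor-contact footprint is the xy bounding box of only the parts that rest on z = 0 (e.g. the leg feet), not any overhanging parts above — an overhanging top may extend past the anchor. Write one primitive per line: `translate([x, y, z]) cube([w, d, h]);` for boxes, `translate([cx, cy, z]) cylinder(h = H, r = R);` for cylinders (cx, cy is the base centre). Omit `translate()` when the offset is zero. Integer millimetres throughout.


translate([146, 114, 404]) cube([340, 258, 26]);
translate([160, 128, 0]) cylinder(h = 404, r = 14);
translate([472, 128, 0]) cylinder(h = 404, r = 14);
translate([160, 358, 0]) cylinder(h = 404, r = 14);
translate([472, 358, 0]) cylinder(h = 404, r = 14);


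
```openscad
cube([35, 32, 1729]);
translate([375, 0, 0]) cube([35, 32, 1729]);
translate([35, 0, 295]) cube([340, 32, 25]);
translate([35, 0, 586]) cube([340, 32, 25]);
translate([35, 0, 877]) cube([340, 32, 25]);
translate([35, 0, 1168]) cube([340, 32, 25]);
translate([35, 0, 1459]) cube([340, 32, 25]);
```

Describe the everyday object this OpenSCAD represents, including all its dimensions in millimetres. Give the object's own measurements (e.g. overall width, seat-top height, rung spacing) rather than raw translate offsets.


A straight ladder. Two 35×32 mm vertical rails, 1729 mm tall, stand 410 mm apart (outside-to-outside) with their front faces coplanar on the −y side. 5 rungs, each 32 mm deep and 25 mm tall, span between the inner faces of the rails, front faces flush with the rails. The lowest rung's underside is at z = 295 mm and rungs are spaced 291 mm apart (underside to underside).


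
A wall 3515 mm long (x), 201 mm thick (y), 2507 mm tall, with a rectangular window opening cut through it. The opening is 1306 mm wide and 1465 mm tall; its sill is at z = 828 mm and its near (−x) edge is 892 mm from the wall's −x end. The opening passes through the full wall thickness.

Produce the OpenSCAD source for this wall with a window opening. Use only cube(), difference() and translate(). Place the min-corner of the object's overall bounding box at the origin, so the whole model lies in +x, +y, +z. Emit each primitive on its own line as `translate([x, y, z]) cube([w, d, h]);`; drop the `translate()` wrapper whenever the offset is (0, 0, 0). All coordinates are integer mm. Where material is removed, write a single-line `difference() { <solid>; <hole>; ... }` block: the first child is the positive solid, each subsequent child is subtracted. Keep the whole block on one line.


difference() { cube([3515, 201, 2507]); translate([892, 0, 828]) cube([1306, 201, 1465]); }


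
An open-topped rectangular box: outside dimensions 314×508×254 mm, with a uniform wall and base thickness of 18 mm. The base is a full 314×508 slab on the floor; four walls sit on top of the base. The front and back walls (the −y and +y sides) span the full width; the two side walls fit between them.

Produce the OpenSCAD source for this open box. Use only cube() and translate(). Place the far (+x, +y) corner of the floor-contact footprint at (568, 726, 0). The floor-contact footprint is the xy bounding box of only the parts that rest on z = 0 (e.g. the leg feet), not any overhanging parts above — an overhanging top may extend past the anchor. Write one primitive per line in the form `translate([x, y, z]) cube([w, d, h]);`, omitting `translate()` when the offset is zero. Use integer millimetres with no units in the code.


translate([254, 218, 0]) cube([314, 508, 18]);
translate([254, 218, 18]) cube([314, 18, 236]);
translate([254, 708, 18]) cube([314, 18, 236]);
translate([254, 236, 18]) cube([18, 472, 236]);
translate([550, 236, 18]) cube([18, 472, 236]);


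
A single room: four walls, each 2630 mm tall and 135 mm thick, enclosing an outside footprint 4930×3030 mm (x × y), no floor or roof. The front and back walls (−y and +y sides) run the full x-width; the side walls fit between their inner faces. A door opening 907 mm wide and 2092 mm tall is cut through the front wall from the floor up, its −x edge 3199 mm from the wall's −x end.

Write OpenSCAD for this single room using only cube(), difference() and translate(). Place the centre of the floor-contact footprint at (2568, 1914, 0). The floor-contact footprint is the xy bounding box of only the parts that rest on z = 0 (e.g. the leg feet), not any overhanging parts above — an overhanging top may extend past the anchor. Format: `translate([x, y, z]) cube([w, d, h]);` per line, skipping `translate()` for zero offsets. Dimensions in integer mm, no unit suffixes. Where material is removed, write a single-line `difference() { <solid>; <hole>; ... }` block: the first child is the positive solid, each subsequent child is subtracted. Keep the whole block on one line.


difference() { translate([103, 399, 0]) cube([4930, 135, 2630]); translate([3302, 399, 0]) cube([907, 135, 2092]); }
translate([103, 3294, 0]) cube([4930, 135, 2630]);
translate([103, 534, 0]) cube([135, 2760, 2630]);
translate([4898, 534, 0]) cube([135, 2760, 2630]);


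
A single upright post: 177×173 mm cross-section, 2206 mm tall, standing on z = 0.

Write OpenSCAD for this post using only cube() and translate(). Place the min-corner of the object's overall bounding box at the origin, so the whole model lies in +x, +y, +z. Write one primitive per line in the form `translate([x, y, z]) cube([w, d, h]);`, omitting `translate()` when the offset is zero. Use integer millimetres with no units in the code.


cube([177, 173, 2206]);
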